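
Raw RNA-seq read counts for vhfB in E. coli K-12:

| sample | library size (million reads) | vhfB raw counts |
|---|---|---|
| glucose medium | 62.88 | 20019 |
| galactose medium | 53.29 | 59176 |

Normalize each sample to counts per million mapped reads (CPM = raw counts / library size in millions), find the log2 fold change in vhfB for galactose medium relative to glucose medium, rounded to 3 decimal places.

CPM(glucose medium) = 20019 / 62.88 = 318.3683
CPM(galactose medium) = 59176 / 53.29 = 1110.4522
Fold change = 1110.4522 / 318.3683 = 3.48795
log2(3.48795) = 1.8024

1.802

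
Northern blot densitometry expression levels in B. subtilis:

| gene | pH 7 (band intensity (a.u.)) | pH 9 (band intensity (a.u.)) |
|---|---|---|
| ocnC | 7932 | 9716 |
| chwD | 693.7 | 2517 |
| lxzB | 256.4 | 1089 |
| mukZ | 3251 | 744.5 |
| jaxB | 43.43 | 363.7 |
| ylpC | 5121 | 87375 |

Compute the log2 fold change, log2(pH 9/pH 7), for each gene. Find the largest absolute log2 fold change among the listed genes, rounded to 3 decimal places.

log2(9716/7932) = 0.293  (ocnC)
log2(2517/693.7) = 1.859  (chwD)
log2(1089/256.4) = 2.087  (lxzB)
log2(744.5/3251) = -2.127  (mukZ)
log2(363.7/43.43) = 3.066  (jaxB)
log2(87375/5121) = 4.093  (ylpC)
The largest magnitude belongs to ylpC.

4.093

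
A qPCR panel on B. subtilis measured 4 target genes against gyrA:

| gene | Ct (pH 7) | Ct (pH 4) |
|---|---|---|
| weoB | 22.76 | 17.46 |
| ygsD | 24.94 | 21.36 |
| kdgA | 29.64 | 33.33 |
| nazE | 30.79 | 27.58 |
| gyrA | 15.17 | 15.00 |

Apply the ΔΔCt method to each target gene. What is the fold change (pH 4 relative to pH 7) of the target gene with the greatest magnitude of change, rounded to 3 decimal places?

weoB: ΔΔCt = (17.46−15.00) − (22.76−15.17) = 2.46 − 7.59 = -5.13; fold change = 2^5.13 = 35.017
ygsD: ΔΔCt = (21.36−15.00) − (24.94−15.17) = 6.36 − 9.77 = -3.41; fold change = 2^3.41 = 10.629
kdgA: ΔΔCt = (33.33−15.00) − (29.64−15.17) = 18.33 − 14.47 = 3.86; fold change = 2^-3.86 = 0.069
nazE: ΔΔCt = (27.58−15.00) − (30.79−15.17) = 12.58 − 15.62 = -3.04; fold change = 2^3.04 = 8.225
weoB has the largest |ΔΔCt| = 5.13.

35.017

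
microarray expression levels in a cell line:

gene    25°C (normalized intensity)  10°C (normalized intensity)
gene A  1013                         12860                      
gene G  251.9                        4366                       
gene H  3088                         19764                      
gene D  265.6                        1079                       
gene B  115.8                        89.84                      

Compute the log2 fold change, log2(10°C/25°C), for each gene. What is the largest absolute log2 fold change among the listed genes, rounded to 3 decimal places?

log2(12860/1013) = 3.666  (gene A)
log2(4366/251.9) = 4.115  (gene G)
log2(19764/3088) = 2.678  (gene H)
log2(1079/265.6) = 2.022  (gene D)
log2(89.84/115.8) = -0.366  (gene B)
The largest magnitude belongs to gene G.

4.115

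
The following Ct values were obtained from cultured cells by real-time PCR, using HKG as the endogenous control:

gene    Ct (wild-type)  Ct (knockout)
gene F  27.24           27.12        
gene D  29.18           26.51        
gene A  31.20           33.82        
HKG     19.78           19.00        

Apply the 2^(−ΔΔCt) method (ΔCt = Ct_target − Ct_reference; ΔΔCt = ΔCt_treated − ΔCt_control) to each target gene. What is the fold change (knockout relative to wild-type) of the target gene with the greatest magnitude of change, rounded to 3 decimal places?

gene F: ΔΔCt = (27.12−19.00) − (27.24−19.78) = 8.12 − 7.46 = 0.66; fold change = 2^-0.66 = 0.633
gene D: ΔΔCt = (26.51−19.00) − (29.18−19.78) = 7.51 − 9.40 = -1.89; fold change = 2^1.89 = 3.706
gene A: ΔΔCt = (33.82−19.00) − (31.20−19.78) = 14.82 − 11.42 = 3.40; fold change = 2^-3.40 = 0.095
gene A has the largest |ΔΔCt| = 3.40.

0.095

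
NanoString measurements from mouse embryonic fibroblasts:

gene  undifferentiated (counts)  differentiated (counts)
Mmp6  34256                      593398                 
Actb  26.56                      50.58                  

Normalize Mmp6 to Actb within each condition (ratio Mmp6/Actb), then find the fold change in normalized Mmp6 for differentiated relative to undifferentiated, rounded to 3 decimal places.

Mmp6/Actb (undifferentiated) = 34256 / 26.56 = 1289.8
Mmp6/Actb (differentiated) = 593398 / 50.58 = 11732
Fold change = 11732 / 1289.8 = 9.0962

9.096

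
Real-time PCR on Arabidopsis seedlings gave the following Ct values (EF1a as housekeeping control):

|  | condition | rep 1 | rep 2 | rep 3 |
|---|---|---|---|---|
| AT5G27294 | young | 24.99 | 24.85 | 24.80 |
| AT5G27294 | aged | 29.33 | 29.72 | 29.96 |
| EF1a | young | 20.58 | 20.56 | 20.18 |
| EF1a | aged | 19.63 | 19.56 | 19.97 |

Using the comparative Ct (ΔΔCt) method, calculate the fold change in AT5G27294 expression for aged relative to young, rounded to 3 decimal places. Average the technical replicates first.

0.022

Mean Ct: AT5G27294 young 24.880; AT5G27294 aged 29.670; EF1a young 20.440; EF1a aged 19.720
ΔCt(young) = 24.880 − 20.440 = 4.440
ΔCt(aged) = 29.670 − 19.720 = 9.950
ΔΔCt = 9.950 − 4.440 = 5.510
Fold change = 2^(−5.510) = 0.0219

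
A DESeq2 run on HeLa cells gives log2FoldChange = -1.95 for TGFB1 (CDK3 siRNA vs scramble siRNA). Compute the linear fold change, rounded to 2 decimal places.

0.26

Fold change = 2^(-1.95) = 0.259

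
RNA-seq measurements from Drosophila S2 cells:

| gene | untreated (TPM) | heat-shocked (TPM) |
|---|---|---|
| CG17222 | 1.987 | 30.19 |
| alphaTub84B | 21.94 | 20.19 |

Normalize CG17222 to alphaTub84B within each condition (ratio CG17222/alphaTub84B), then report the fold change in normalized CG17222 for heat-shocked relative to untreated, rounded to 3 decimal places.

CG17222/alphaTub84B (untreated) = 1.987 / 21.94 = 0.090565
CG17222/alphaTub84B (heat-shocked) = 30.19 / 20.19 = 1.4953
Fold change = 1.4953 / 0.090565 = 16.5107

16.511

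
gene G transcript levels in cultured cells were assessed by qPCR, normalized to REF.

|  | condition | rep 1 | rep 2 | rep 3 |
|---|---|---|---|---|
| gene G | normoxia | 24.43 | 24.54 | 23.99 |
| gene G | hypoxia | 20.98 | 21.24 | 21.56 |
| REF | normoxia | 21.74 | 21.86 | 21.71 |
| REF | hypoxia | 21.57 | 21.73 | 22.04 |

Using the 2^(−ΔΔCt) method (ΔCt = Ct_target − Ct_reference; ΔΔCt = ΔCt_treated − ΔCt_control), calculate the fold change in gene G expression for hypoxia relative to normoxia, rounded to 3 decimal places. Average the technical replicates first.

Mean Ct: gene G normoxia 24.320; gene G hypoxia 21.260; REF normoxia 21.770; REF hypoxia 21.780
ΔCt(normoxia) = 24.320 − 21.770 = 2.550
ΔCt(hypoxia) = 21.260 − 21.780 = -0.520
ΔΔCt = -0.520 − 2.550 = -3.070
Fold change = 2^(−(-3.070)) = 2^3.070 = 8.3977

8.398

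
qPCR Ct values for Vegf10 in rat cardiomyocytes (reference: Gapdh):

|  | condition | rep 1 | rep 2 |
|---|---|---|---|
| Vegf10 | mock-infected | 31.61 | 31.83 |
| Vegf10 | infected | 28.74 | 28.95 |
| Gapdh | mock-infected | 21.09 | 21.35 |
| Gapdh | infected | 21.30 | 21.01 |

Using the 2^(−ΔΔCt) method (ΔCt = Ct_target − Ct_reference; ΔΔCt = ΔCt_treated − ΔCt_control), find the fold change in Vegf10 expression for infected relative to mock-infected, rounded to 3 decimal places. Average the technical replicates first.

Mean Ct: Vegf10 mock-infected 31.720; Vegf10 infected 28.845; Gapdh mock-infected 21.220; Gapdh infected 21.155
ΔCt(mock-infected) = 31.720 − 21.220 = 10.500
ΔCt(infected) = 28.845 − 21.155 = 7.690
ΔΔCt = 7.690 − 10.500 = -2.810
Fold change = 2^(−(-2.810)) = 2^2.810 = 7.0128

7.013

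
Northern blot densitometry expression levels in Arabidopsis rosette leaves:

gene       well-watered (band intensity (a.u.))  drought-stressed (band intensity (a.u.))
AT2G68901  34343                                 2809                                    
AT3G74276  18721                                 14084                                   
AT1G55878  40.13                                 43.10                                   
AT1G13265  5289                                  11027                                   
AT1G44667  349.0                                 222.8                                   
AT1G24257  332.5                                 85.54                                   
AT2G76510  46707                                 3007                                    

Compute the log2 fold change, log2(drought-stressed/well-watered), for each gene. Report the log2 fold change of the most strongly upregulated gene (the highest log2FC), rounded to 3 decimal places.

1.060

log2(2809/34343) = -3.612  (AT2G68901)
log2(14084/18721) = -0.411  (AT3G74276)
log2(43.10/40.13) = 0.103  (AT1G55878)
log2(11027/5289) = 1.060  (AT1G13265)
log2(222.8/349.0) = -0.647  (AT1G44667)
log2(85.54/332.5) = -1.959  (AT1G24257)
log2(3007/46707) = -3.957  (AT2G76510)
AT1G13265 is most strongly upregulated.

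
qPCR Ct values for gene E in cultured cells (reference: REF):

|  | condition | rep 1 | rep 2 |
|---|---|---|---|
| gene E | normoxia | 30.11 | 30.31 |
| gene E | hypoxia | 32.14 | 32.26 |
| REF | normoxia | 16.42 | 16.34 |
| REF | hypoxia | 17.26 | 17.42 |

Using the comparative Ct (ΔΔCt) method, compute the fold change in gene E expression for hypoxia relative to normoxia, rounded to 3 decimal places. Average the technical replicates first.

0.490

Mean Ct: gene E normoxia 30.210; gene E hypoxia 32.200; REF normoxia 16.380; REF hypoxia 17.340
ΔCt(normoxia) = 30.210 − 16.380 = 13.830
ΔCt(hypoxia) = 32.200 − 17.340 = 14.860
ΔΔCt = 14.860 − 13.830 = 1.030
Fold change = 2^(−1.030) = 0.4897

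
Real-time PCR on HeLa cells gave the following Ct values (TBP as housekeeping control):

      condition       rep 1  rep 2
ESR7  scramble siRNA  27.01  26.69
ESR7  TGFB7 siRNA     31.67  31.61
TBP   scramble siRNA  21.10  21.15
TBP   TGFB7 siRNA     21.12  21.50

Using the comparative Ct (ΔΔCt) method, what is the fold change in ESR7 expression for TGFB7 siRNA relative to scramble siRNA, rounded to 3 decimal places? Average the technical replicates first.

Mean Ct: ESR7 scramble siRNA 26.850; ESR7 TGFB7 siRNA 31.640; TBP scramble siRNA 21.125; TBP TGFB7 siRNA 21.310
ΔCt(scramble siRNA) = 26.850 − 21.125 = 5.725
ΔCt(TGFB7 siRNA) = 31.640 − 21.310 = 10.330
ΔΔCt = 10.330 − 5.725 = 4.605
Fold change = 2^(−4.605) = 0.0411

0.041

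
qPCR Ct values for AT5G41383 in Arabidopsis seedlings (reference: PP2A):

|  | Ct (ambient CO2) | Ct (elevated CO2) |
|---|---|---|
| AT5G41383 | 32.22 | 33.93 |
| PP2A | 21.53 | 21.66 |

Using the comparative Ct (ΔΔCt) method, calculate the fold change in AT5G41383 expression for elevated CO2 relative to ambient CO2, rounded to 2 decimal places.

0.33

ΔCt(ambient CO2) = 32.220 − 21.530 = 10.690
ΔCt(elevated CO2) = 33.930 − 21.660 = 12.270
ΔΔCt = 12.270 − 10.690 = 1.580
Fold change = 2^(−1.580) = 0.334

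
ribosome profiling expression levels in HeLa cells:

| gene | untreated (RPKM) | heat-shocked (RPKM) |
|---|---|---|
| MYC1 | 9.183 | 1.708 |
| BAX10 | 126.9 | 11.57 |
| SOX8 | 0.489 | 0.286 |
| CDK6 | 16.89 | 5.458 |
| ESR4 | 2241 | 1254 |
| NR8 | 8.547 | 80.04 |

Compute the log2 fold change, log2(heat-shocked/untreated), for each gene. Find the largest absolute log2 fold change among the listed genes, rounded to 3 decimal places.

3.455

log2(1.708/9.183) = -2.427  (MYC1)
log2(11.57/126.9) = -3.455  (BAX10)
log2(0.286/0.489) = -0.774  (SOX8)
log2(5.458/16.89) = -1.630  (CDK6)
log2(1254/2241) = -0.838  (ESR4)
log2(80.04/8.547) = 3.227  (NR8)
The largest magnitude belongs to BAX10.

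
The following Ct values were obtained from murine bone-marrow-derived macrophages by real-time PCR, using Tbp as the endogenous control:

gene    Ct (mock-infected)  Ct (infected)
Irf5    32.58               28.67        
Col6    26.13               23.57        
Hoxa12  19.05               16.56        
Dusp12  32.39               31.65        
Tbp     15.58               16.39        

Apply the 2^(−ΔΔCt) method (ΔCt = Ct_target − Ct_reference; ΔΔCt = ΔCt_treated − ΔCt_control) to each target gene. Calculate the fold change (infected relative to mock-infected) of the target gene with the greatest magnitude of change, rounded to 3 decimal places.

26.355

Irf5: ΔΔCt = (28.67−16.39) − (32.58−15.58) = 12.28 − 17.00 = -4.72; fold change = 2^4.72 = 26.355
Col6: ΔΔCt = (23.57−16.39) − (26.13−15.58) = 7.18 − 10.55 = -3.37; fold change = 2^3.37 = 10.339
Hoxa12: ΔΔCt = (16.56−16.39) − (19.05−15.58) = 0.17 − 3.47 = -3.30; fold change = 2^3.30 = 9.849
Dusp12: ΔΔCt = (31.65−16.39) − (32.39−15.58) = 15.26 − 16.81 = -1.55; fold change = 2^1.55 = 2.928
Irf5 has the largest |ΔΔCt| = 4.72.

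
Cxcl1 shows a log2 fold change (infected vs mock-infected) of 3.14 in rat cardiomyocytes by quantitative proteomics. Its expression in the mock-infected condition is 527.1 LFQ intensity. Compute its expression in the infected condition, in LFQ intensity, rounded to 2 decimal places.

Fold change = 2^(3.14) = 8.8152
infected expression = 527.1 × 8.8152 = 4646.51

4646.51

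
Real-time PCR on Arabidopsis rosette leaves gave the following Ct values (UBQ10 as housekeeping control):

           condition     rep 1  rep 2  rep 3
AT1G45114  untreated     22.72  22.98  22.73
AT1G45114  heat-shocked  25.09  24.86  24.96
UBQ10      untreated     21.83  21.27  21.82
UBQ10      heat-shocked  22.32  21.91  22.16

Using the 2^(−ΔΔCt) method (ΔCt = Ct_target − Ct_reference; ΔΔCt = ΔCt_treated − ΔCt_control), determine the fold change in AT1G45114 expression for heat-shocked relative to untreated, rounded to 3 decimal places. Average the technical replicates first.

Mean Ct: AT1G45114 untreated 22.810; AT1G45114 heat-shocked 24.970; UBQ10 untreated 21.640; UBQ10 heat-shocked 22.130
ΔCt(untreated) = 22.810 − 21.640 = 1.170
ΔCt(heat-shocked) = 24.970 − 22.130 = 2.840
ΔΔCt = 2.840 − 1.170 = 1.670
Fold change = 2^(−1.670) = 0.3143

0.314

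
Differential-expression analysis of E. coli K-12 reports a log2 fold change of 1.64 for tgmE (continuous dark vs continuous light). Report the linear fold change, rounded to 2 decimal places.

Fold change = 2^(1.64) = 3.117

3.12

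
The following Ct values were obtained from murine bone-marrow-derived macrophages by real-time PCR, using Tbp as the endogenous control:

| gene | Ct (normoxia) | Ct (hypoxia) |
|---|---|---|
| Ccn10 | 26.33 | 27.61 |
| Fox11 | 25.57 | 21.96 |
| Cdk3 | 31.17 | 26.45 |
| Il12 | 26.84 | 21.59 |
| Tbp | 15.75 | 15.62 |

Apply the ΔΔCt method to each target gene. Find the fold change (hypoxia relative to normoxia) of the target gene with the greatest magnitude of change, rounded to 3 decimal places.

34.776

Ccn10: ΔΔCt = (27.61−15.62) − (26.33−15.75) = 11.99 − 10.58 = 1.41; fold change = 2^-1.41 = 0.376
Fox11: ΔΔCt = (21.96−15.62) − (25.57−15.75) = 6.34 − 9.82 = -3.48; fold change = 2^3.48 = 11.158
Cdk3: ΔΔCt = (26.45−15.62) − (31.17−15.75) = 10.83 − 15.42 = -4.59; fold change = 2^4.59 = 24.084
Il12: ΔΔCt = (21.59−15.62) − (26.84−15.75) = 5.97 − 11.09 = -5.12; fold change = 2^5.12 = 34.776
Il12 has the largest |ΔΔCt| = 5.12.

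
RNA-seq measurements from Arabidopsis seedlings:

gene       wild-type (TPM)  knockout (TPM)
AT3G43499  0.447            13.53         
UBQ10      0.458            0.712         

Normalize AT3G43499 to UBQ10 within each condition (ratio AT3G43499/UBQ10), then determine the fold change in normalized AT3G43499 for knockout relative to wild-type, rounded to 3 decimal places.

19.470

AT3G43499/UBQ10 (wild-type) = 0.447 / 0.458 = 0.97598
AT3G43499/UBQ10 (knockout) = 13.53 / 0.712 = 19.003
Fold change = 19.003 / 0.97598 = 19.4704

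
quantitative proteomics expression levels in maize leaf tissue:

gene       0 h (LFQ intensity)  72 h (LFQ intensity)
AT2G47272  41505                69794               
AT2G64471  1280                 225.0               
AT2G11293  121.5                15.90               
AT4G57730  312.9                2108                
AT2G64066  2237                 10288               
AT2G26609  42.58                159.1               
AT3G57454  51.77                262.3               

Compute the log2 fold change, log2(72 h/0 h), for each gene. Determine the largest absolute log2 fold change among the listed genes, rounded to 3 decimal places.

log2(69794/41505) = 0.750  (AT2G47272)
log2(225.0/1280) = -2.508  (AT2G64471)
log2(15.90/121.5) = -2.934  (AT2G11293)
log2(2108/312.9) = 2.752  (AT4G57730)
log2(10288/2237) = 2.201  (AT2G64066)
log2(159.1/42.58) = 1.902  (AT2G26609)
log2(262.3/51.77) = 2.341  (AT3G57454)
The largest magnitude belongs to AT2G11293.

2.934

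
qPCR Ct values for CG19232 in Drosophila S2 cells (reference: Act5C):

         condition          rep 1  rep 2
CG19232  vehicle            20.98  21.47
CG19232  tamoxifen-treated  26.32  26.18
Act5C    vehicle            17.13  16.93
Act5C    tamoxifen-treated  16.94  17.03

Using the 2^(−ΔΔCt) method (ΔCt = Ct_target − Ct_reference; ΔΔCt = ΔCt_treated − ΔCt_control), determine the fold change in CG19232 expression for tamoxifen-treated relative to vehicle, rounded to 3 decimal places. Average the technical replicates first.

0.030

Mean Ct: CG19232 vehicle 21.225; CG19232 tamoxifen-treated 26.250; Act5C vehicle 17.030; Act5C tamoxifen-treated 16.985
ΔCt(vehicle) = 21.225 − 17.030 = 4.195
ΔCt(tamoxifen-treated) = 26.250 − 16.985 = 9.265
ΔΔCt = 9.265 − 4.195 = 5.070
Fold change = 2^(−5.070) = 0.0298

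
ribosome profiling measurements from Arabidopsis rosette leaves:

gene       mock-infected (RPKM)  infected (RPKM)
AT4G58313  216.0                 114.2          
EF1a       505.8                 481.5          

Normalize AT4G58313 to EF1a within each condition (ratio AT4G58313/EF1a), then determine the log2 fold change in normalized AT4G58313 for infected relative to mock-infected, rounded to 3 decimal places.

-0.848

AT4G58313/EF1a (mock-infected) = 216.0 / 505.8 = 0.42705
AT4G58313/EF1a (infected) = 114.2 / 481.5 = 0.23718
Fold change = 0.23718 / 0.42705 = 0.5554
log2(0.5554) = -0.8484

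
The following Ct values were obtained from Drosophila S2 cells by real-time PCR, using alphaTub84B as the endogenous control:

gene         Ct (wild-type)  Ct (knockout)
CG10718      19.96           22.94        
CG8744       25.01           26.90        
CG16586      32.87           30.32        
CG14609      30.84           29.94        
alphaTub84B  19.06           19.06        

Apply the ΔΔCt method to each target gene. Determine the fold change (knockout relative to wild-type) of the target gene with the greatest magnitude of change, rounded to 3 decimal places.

0.127

CG10718: ΔΔCt = (22.94−19.06) − (19.96−19.06) = 3.88 − 0.90 = 2.98; fold change = 2^-2.98 = 0.127
CG8744: ΔΔCt = (26.90−19.06) − (25.01−19.06) = 7.84 − 5.95 = 1.89; fold change = 2^-1.89 = 0.270
CG16586: ΔΔCt = (30.32−19.06) − (32.87−19.06) = 11.26 − 13.81 = -2.55; fold change = 2^2.55 = 5.856
CG14609: ΔΔCt = (29.94−19.06) − (30.84−19.06) = 10.88 − 11.78 = -0.90; fold change = 2^0.90 = 1.866
CG10718 has the largest |ΔΔCt| = 2.98.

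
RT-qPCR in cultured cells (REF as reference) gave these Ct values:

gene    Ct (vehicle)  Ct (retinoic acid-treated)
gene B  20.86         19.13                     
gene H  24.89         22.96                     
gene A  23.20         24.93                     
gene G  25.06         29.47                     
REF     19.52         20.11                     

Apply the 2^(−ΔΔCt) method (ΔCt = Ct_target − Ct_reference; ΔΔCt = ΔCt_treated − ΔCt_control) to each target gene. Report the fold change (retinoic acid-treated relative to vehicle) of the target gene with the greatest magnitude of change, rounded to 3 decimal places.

gene B: ΔΔCt = (19.13−20.11) − (20.86−19.52) = -0.98 − 1.34 = -2.32; fold change = 2^2.32 = 4.993
gene H: ΔΔCt = (22.96−20.11) − (24.89−19.52) = 2.85 − 5.37 = -2.52; fold change = 2^2.52 = 5.736
gene A: ΔΔCt = (24.93−20.11) − (23.20−19.52) = 4.82 − 3.68 = 1.14; fold change = 2^-1.14 = 0.454
gene G: ΔΔCt = (29.47−20.11) − (25.06−19.52) = 9.36 − 5.54 = 3.82; fold change = 2^-3.82 = 0.071
gene G has the largest |ΔΔCt| = 3.82.

0.071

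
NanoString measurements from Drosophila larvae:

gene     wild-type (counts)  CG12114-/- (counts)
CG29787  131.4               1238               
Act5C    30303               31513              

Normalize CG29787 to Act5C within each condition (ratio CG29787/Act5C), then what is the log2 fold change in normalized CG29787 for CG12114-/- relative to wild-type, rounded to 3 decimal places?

CG29787/Act5C (wild-type) = 131.4 / 30303 = 0.0043362
CG29787/Act5C (CG12114-/-) = 1238 / 31513 = 0.039285
Fold change = 0.039285 / 0.0043362 = 9.0599
log2(9.0599) = 3.1795

3.179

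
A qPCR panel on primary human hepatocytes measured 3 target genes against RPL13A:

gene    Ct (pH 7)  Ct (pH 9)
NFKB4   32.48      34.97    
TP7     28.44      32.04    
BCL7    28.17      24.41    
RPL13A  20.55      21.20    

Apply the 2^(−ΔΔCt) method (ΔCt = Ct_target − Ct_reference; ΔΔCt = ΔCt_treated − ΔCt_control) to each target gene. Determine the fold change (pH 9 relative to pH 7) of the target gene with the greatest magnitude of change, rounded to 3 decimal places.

21.259

NFKB4: ΔΔCt = (34.97−21.20) − (32.48−20.55) = 13.77 − 11.93 = 1.84; fold change = 2^-1.84 = 0.279
TP7: ΔΔCt = (32.04−21.20) − (28.44−20.55) = 10.84 − 7.89 = 2.95; fold change = 2^-2.95 = 0.129
BCL7: ΔΔCt = (24.41−21.20) − (28.17−20.55) = 3.21 − 7.62 = -4.41; fold change = 2^4.41 = 21.259
BCL7 has the largest |ΔΔCt| = 4.41.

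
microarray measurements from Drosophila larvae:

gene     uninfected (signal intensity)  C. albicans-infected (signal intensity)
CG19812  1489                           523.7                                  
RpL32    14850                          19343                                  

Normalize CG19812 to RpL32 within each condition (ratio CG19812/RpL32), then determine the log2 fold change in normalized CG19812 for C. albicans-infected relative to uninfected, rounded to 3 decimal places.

-1.889

CG19812/RpL32 (uninfected) = 1489 / 14850 = 0.10027
CG19812/RpL32 (C. albicans-infected) = 523.7 / 19343 = 0.027074
Fold change = 0.027074 / 0.10027 = 0.2700
log2(0.2700) = -1.8889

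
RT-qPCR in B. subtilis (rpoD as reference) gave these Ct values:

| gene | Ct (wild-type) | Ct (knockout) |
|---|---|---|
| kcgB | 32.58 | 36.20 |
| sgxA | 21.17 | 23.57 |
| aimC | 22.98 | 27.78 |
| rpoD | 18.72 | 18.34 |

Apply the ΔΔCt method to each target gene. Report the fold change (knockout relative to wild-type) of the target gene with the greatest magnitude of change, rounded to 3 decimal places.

0.028

kcgB: ΔΔCt = (36.20−18.34) − (32.58−18.72) = 17.86 − 13.86 = 4.00; fold change = 2^-4.00 = 0.062
sgxA: ΔΔCt = (23.57−18.34) − (21.17−18.72) = 5.23 − 2.45 = 2.78; fold change = 2^-2.78 = 0.146
aimC: ΔΔCt = (27.78−18.34) − (22.98−18.72) = 9.44 − 4.26 = 5.18; fold change = 2^-5.18 = 0.028
aimC has the largest |ΔΔCt| = 5.18.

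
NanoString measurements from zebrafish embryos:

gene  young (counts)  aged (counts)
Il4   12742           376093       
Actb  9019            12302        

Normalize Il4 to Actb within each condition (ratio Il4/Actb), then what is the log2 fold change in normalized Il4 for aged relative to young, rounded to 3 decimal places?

4.436

Il4/Actb (young) = 12742 / 9019 = 1.4128
Il4/Actb (aged) = 376093 / 12302 = 30.572
Fold change = 30.572 / 1.4128 = 21.6392
log2(21.6392) = 4.4356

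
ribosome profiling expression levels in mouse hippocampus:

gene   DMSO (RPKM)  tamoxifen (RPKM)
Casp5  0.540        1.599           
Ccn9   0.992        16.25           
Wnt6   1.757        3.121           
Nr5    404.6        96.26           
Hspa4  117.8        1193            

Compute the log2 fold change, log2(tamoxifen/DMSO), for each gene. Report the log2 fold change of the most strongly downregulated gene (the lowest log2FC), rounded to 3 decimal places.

-2.071

log2(1.599/0.540) = 1.566  (Casp5)
log2(16.25/0.992) = 4.034  (Ccn9)
log2(3.121/1.757) = 0.829  (Wnt6)
log2(96.26/404.6) = -2.071  (Nr5)
log2(1193/117.8) = 3.340  (Hspa4)
Nr5 is most strongly downregulated.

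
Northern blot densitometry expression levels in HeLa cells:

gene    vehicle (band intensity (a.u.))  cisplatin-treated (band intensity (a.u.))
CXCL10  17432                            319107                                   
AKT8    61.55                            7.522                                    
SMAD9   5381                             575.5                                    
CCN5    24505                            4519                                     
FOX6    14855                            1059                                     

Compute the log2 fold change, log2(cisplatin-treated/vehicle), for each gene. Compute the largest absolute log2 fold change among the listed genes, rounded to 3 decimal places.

log2(319107/17432) = 4.194  (CXCL10)
log2(7.522/61.55) = -3.033  (AKT8)
log2(575.5/5381) = -3.225  (SMAD9)
log2(4519/24505) = -2.439  (CCN5)
log2(1059/14855) = -3.810  (FOX6)
The largest magnitude belongs to CXCL10.

4.194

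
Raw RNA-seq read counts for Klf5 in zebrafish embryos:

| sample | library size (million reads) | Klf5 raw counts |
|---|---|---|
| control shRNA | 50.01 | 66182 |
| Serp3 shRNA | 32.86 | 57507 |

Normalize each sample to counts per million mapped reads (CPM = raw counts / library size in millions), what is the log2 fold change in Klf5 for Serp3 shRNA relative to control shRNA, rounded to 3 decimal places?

0.403

CPM(control shRNA) = 66182 / 50.01 = 1323.3753
CPM(Serp3 shRNA) = 57507 / 32.86 = 1750.0609
Fold change = 1750.0609 / 1323.3753 = 1.32242
log2(1.32242) = 0.4032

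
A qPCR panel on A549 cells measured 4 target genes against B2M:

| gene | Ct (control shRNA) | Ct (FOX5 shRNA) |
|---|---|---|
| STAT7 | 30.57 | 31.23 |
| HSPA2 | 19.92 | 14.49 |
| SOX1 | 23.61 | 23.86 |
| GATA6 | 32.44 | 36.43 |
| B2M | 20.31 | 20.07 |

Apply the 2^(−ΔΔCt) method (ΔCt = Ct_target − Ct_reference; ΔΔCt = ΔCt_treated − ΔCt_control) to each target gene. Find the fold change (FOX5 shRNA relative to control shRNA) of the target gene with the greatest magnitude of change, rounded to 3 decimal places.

STAT7: ΔΔCt = (31.23−20.07) − (30.57−20.31) = 11.16 − 10.26 = 0.90; fold change = 2^-0.90 = 0.536
HSPA2: ΔΔCt = (14.49−20.07) − (19.92−20.31) = -5.58 − (-0.39) = -5.19; fold change = 2^5.19 = 36.504
SOX1: ΔΔCt = (23.86−20.07) − (23.61−20.31) = 3.79 − 3.30 = 0.49; fold change = 2^-0.49 = 0.712
GATA6: ΔΔCt = (36.43−20.07) − (32.44−20.31) = 16.36 − 12.13 = 4.23; fold change = 2^-4.23 = 0.053
HSPA2 has the largest |ΔΔCt| = 5.19.

36.504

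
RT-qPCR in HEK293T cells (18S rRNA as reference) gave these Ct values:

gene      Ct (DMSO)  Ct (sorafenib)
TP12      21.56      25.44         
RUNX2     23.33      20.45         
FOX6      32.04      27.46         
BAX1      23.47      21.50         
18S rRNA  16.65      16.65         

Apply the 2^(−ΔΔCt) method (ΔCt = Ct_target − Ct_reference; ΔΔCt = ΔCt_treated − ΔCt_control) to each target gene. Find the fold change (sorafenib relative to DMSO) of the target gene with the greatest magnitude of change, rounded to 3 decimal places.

TP12: ΔΔCt = (25.44−16.65) − (21.56−16.65) = 8.79 − 4.91 = 3.88; fold change = 2^-3.88 = 0.068
RUNX2: ΔΔCt = (20.45−16.65) − (23.33−16.65) = 3.80 − 6.68 = -2.88; fold change = 2^2.88 = 7.362
FOX6: ΔΔCt = (27.46−16.65) − (32.04−16.65) = 10.81 − 15.39 = -4.58; fold change = 2^4.58 = 23.918
BAX1: ΔΔCt = (21.50−16.65) − (23.47−16.65) = 4.85 − 6.82 = -1.97; fold change = 2^1.97 = 3.918
FOX6 has the largest |ΔΔCt| = 4.58.

23.918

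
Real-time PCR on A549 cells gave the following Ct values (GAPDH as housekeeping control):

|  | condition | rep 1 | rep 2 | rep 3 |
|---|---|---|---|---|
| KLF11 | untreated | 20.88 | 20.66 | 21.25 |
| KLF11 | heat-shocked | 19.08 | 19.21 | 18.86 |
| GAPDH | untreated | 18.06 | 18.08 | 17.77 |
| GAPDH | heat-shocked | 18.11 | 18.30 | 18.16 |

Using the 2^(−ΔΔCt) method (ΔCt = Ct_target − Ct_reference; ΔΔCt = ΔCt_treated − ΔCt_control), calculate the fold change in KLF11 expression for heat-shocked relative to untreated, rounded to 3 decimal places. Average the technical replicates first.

4.287

Mean Ct: KLF11 untreated 20.930; KLF11 heat-shocked 19.050; GAPDH untreated 17.970; GAPDH heat-shocked 18.190
ΔCt(untreated) = 20.930 − 17.970 = 2.960
ΔCt(heat-shocked) = 19.050 − 18.190 = 0.860
ΔΔCt = 0.860 − 2.960 = -2.100
Fold change = 2^(−(-2.100)) = 2^2.100 = 4.2871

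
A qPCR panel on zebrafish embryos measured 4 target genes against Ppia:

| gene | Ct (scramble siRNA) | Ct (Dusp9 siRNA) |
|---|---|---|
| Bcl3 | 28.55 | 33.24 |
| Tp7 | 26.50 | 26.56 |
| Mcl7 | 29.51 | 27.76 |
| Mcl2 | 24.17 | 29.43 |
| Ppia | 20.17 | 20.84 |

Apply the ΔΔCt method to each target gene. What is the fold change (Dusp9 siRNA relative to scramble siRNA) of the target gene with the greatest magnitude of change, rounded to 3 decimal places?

0.042

Bcl3: ΔΔCt = (33.24−20.84) − (28.55−20.17) = 12.40 − 8.38 = 4.02; fold change = 2^-4.02 = 0.062
Tp7: ΔΔCt = (26.56−20.84) − (26.50−20.17) = 5.72 − 6.33 = -0.61; fold change = 2^0.61 = 1.526
Mcl7: ΔΔCt = (27.76−20.84) − (29.51−20.17) = 6.92 − 9.34 = -2.42; fold change = 2^2.42 = 5.352
Mcl2: ΔΔCt = (29.43−20.84) − (24.17−20.17) = 8.59 − 4.00 = 4.59; fold change = 2^-4.59 = 0.042
Mcl2 has the largest |ΔΔCt| = 4.59.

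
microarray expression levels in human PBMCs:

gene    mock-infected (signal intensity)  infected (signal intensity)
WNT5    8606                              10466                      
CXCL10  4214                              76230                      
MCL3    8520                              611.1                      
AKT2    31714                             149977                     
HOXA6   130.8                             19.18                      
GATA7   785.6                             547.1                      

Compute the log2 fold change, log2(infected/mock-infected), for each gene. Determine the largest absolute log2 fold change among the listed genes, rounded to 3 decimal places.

log2(10466/8606) = 0.282  (WNT5)
log2(76230/4214) = 4.177  (CXCL10)
log2(611.1/8520) = -3.801  (MCL3)
log2(149977/31714) = 2.242  (AKT2)
log2(19.18/130.8) = -2.770  (HOXA6)
log2(547.1/785.6) = -0.522  (GATA7)
The largest magnitude belongs to CXCL10.

4.177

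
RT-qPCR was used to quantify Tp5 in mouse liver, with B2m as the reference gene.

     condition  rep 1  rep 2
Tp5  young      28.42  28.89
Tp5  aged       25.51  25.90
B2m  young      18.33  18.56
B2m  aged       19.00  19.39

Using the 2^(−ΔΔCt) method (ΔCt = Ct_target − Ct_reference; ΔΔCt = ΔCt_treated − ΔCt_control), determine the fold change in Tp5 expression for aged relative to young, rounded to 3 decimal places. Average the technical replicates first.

12.996

Mean Ct: Tp5 young 28.655; Tp5 aged 25.705; B2m young 18.445; B2m aged 19.195
ΔCt(young) = 28.655 − 18.445 = 10.210
ΔCt(aged) = 25.705 − 19.195 = 6.510
ΔΔCt = 6.510 − 10.210 = -3.700
Fold change = 2^(−(-3.700)) = 2^3.700 = 12.9960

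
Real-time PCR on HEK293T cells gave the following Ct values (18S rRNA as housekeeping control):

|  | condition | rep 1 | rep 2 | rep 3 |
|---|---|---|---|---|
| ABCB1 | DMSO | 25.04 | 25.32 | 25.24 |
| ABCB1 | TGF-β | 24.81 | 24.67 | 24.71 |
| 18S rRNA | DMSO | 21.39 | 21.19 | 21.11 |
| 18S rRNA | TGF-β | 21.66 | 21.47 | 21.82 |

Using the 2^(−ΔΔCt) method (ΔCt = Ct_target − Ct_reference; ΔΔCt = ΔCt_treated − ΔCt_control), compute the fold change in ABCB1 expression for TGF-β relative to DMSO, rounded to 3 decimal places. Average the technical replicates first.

Mean Ct: ABCB1 DMSO 25.200; ABCB1 TGF-β 24.730; 18S rRNA DMSO 21.230; 18S rRNA TGF-β 21.650
ΔCt(DMSO) = 25.200 − 21.230 = 3.970
ΔCt(TGF-β) = 24.730 − 21.650 = 3.080
ΔΔCt = 3.080 − 3.970 = -0.890
Fold change = 2^(−(-0.890)) = 2^0.890 = 1.8532

1.853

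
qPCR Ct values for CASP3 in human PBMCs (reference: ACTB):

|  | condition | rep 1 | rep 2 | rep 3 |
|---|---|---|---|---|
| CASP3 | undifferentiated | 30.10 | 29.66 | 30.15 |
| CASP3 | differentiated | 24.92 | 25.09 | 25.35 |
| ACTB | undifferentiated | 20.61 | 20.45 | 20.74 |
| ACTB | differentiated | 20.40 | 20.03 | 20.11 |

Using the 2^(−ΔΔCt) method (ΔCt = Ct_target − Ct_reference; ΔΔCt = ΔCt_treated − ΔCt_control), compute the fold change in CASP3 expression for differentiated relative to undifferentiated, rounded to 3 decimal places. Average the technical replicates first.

Mean Ct: CASP3 undifferentiated 29.970; CASP3 differentiated 25.120; ACTB undifferentiated 20.600; ACTB differentiated 20.180
ΔCt(undifferentiated) = 29.970 − 20.600 = 9.370
ΔCt(differentiated) = 25.120 − 20.180 = 4.940
ΔΔCt = 4.940 − 9.370 = -4.430
Fold change = 2^(−(-4.430)) = 2^4.430 = 21.5557

21.556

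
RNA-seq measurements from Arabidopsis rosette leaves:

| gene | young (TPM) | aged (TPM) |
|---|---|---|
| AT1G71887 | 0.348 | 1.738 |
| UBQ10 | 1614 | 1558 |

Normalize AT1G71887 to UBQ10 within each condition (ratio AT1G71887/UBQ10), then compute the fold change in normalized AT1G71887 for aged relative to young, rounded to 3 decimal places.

5.174

AT1G71887/UBQ10 (young) = 0.348 / 1614 = 0.00021561
AT1G71887/UBQ10 (aged) = 1.738 / 1558 = 0.0011155
Fold change = 0.0011155 / 0.00021561 = 5.1738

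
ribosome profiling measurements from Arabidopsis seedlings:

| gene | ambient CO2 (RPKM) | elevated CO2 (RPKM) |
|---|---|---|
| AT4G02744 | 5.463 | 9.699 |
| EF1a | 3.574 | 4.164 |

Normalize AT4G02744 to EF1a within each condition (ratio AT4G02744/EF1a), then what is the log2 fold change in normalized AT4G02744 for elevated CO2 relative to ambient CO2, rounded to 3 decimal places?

0.608

AT4G02744/EF1a (ambient CO2) = 5.463 / 3.574 = 1.5285
AT4G02744/EF1a (elevated CO2) = 9.699 / 4.164 = 2.3293
Fold change = 2.3293 / 1.5285 = 1.5238
log2(1.5238) = 0.6077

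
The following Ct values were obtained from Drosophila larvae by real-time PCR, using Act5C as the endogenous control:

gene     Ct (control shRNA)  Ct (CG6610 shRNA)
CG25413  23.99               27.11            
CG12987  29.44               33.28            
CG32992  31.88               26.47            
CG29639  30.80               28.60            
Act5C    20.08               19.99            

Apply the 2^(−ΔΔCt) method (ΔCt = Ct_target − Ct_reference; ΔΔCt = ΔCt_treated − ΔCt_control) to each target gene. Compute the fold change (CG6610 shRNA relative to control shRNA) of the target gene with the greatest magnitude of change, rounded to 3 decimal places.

39.947

CG25413: ΔΔCt = (27.11−19.99) − (23.99−20.08) = 7.12 − 3.91 = 3.21; fold change = 2^-3.21 = 0.108
CG12987: ΔΔCt = (33.28−19.99) − (29.44−20.08) = 13.29 − 9.36 = 3.93; fold change = 2^-3.93 = 0.066
CG32992: ΔΔCt = (26.47−19.99) − (31.88−20.08) = 6.48 − 11.80 = -5.32; fold change = 2^5.32 = 39.947
CG29639: ΔΔCt = (28.60−19.99) − (30.80−20.08) = 8.61 − 10.72 = -2.11; fold change = 2^2.11 = 4.317
CG32992 has the largest |ΔΔCt| = 5.32.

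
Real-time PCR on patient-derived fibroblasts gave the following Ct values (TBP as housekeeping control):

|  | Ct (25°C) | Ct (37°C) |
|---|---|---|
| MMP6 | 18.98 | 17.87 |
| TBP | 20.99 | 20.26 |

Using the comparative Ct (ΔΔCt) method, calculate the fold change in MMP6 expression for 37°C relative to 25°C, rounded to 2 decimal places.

ΔCt(25°C) = 18.980 − 20.990 = -2.010
ΔCt(37°C) = 17.870 − 20.260 = -2.390
ΔΔCt = -2.390 − (-2.010) = -0.380
Fold change = 2^(−(-0.380)) = 2^0.380 = 1.301

1.30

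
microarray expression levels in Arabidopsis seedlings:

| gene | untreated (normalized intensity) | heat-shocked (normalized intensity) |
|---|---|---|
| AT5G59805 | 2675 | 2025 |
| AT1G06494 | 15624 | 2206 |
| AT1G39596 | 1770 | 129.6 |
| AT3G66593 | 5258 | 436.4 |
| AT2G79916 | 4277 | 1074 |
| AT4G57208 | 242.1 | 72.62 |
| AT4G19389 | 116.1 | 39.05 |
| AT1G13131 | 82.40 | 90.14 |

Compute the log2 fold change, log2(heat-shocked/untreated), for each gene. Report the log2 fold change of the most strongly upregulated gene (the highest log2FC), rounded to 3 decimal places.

0.130

log2(2025/2675) = -0.402  (AT5G59805)
log2(2206/15624) = -2.824  (AT1G06494)
log2(129.6/1770) = -3.772  (AT1G39596)
log2(436.4/5258) = -3.591  (AT3G66593)
log2(1074/4277) = -1.994  (AT2G79916)
log2(72.62/242.1) = -1.737  (AT4G57208)
log2(39.05/116.1) = -1.572  (AT4G19389)
log2(90.14/82.40) = 0.130  (AT1G13131)
AT1G13131 is most strongly upregulated.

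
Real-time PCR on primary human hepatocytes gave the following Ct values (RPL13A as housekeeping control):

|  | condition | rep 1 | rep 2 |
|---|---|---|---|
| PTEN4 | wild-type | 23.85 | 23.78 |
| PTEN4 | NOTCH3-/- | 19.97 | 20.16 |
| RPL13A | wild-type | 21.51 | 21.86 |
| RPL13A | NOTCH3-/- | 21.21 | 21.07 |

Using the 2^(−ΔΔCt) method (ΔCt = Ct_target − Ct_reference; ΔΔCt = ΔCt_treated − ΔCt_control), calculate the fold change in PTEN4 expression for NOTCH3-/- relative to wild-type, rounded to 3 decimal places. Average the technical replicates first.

Mean Ct: PTEN4 wild-type 23.815; PTEN4 NOTCH3-/- 20.065; RPL13A wild-type 21.685; RPL13A NOTCH3-/- 21.140
ΔCt(wild-type) = 23.815 − 21.685 = 2.130
ΔCt(NOTCH3-/-) = 20.065 − 21.140 = -1.075
ΔΔCt = -1.075 − 2.130 = -3.205
Fold change = 2^(−(-3.205)) = 2^3.205 = 9.2215

9.221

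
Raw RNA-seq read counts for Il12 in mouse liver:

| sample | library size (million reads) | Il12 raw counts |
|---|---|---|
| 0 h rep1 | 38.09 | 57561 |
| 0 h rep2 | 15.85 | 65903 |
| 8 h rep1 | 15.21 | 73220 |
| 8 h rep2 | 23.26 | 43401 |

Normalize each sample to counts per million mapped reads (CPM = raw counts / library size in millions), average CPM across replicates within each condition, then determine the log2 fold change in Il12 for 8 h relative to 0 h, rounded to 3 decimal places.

CPM(0 h rep1) = 57561 / 38.09 = 1511.1840
CPM(0 h rep2) = 65903 / 15.85 = 4157.9180
CPM(8 h rep1) = 73220 / 15.21 = 4813.9382
CPM(8 h rep2) = 43401 / 23.26 = 1865.9071
mean CPM(0 h) = 2834.5510; mean CPM(8 h) = 3339.9227
Fold change = 3339.9227 / 2834.5510 = 1.17829
log2(1.17829) = 0.2367

0.237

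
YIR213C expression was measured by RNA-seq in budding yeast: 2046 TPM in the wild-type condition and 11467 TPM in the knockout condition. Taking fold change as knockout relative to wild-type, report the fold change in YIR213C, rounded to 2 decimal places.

Fold change = 11467 / 2046 = 5.605
YIR213C is upregulated.

5.60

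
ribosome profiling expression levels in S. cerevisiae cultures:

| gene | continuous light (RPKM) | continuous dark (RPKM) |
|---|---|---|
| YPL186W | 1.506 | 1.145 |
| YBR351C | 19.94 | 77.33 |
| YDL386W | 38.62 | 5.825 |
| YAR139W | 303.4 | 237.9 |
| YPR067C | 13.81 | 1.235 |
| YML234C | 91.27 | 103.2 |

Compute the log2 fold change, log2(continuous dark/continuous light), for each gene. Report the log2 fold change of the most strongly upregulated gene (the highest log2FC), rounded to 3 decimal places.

1.955

log2(1.145/1.506) = -0.395  (YPL186W)
log2(77.33/19.94) = 1.955  (YBR351C)
log2(5.825/38.62) = -2.729  (YDL386W)
log2(237.9/303.4) = -0.351  (YAR139W)
log2(1.235/13.81) = -3.483  (YPR067C)
log2(103.2/91.27) = 0.177  (YML234C)
YBR351C is most strongly upregulated.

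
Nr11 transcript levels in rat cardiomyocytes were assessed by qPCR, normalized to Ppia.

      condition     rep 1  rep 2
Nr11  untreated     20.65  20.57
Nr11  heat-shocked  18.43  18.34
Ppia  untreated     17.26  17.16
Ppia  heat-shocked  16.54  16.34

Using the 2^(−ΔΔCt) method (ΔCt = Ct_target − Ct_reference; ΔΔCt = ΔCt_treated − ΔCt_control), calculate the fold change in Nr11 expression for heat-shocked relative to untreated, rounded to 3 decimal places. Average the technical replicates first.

Mean Ct: Nr11 untreated 20.610; Nr11 heat-shocked 18.385; Ppia untreated 17.210; Ppia heat-shocked 16.440
ΔCt(untreated) = 20.610 − 17.210 = 3.400
ΔCt(heat-shocked) = 18.385 − 16.440 = 1.945
ΔΔCt = 1.945 − 3.400 = -1.455
Fold change = 2^(−(-1.455)) = 2^1.455 = 2.7416

2.742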